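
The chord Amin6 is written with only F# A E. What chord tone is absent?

The full Amin6 chord is A, C, E, F#.
Comparing with the voicing, the minor 3rd (3rd) — C — is absent.

C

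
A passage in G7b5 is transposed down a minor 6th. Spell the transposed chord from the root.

B, D#, F, A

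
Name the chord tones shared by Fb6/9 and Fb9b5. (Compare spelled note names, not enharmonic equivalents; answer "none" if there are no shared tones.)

Fb – Ab – Gb

Fb6/9: Fb Ab Cb Db Gb
Fb9b5: Fb Ab Cbb Ebb Gb
Common to both → Fb, Ab, Gb.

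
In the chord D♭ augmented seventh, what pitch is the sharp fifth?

A

Root of D♭ augmented seventh = D-flat. The 5th is an augmented 5th: D-flat up an augmented 5th → A.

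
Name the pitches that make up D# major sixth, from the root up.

Root D-sharp, quality major sixth:
Root: D-sharp
Major 3rd (3rd): F-double-sharp
Perfect 5th (5th): A-sharp
Major 6th (6th): B-sharp

D-sharp, F-double-sharp, A-sharp, B-sharp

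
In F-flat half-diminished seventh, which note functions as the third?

A-double-flat

Root of F-flat half-diminished seventh = F-flat. The 3rd is a minor 3rd: F-flat up a minor 3rd → A-double-flat.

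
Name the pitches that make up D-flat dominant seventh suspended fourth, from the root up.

D-flat G-flat A-flat C-flat

D-flat dominant seventh suspended fourth: dominant seventh suspended fourth on D-flat.
root → D-flat
4th (perfect 4th) → G-flat
5th (perfect 5th) → A-flat
7th (minor 7th) → C-flat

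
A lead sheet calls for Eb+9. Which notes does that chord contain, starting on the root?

E♭, G, B, D♭, F

Eb+9 is a dominant ninth sharp five built on E♭.
E♭ — root
G — major 3rd
B — augmented 5th
D♭ — minor 7th
F — major 9th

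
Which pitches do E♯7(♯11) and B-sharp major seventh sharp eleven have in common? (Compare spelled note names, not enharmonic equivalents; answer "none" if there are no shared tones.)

E♯7(♯11): E# G## B# D# A##
B-sharp major seventh sharp eleven: B# D## F## A## E##
Common to both → B#, A##.

B#, A##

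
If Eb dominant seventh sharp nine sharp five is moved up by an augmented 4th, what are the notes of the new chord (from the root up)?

An augmented 4th up from E-flat is A, so the new chord is A dominant seventh sharp nine sharp five.
Root: A
Major 3rd (3rd): C-sharp
Augmented 5th (5th): E-sharp
Minor 7th (7th): G
Augmented 9th (9th): B-sharp

A, C-sharp, E-sharp, G, B-sharp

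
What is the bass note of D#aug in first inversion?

D#aug = D♯–F𝄪–A𝄪. First inversion → third in the bass = F𝄪.

F𝄪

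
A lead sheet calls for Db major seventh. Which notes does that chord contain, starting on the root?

D♭  F  A♭  C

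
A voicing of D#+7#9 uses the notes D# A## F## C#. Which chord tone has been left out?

The full D#+7#9 chord is D#, F##, A##, C#, E##.
Comparing with the voicing, the augmented 9th (9th) — E## — is absent.

E##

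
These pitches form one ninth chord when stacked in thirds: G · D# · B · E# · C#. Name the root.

C#

Stacking in thirds gives C# – E# – G – B – D#, so C# is the root — C# dominant ninth flat five.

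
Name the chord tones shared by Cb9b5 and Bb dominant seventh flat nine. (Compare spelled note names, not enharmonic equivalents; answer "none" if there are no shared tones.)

Cb9b5 = Cb, Eb, Gbb, Bbb, Db.
Bb dominant seventh flat nine = Bb, D, F, Ab, Cb.
Shared: Cb.

Cb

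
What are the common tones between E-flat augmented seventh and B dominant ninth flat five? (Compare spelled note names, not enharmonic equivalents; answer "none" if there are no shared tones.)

B

E-flat augmented seventh = Eb, G, B, Db.
B dominant ninth flat five = B, D#, F, A, C#.
Shared: B.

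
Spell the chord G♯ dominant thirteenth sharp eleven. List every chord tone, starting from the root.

G#  B#  D#  F#  A#  C##  E#

G♯ dominant thirteenth sharp eleven is a dominant thirteenth sharp eleven built on G#.
root → G#
3rd (major 3rd) → B#
5th (perfect 5th) → D#
7th (minor 7th) → F#
9th (major 9th) → A#
11th (augmented 11th) → C##
13th (major 13th) → E#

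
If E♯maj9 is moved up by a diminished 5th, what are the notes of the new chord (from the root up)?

B, D#, F#, A#, C#

Transposed root: E# → B (diminished 5th up). So we spell B major ninth:
root → B
3rd (major 3rd) → D#
5th (perfect 5th) → F#
7th (major 7th) → A#
9th (major 9th) → C#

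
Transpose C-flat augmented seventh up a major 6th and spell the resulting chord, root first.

A♭, C, E, G♭

Transposed root: C♭ → A♭ (major 6th up). So we spell A♭ augmented seventh:
A♭ — root
C — major 3rd
E — augmented 5th
G♭ — minor 7th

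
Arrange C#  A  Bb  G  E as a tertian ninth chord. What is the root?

A

Arranged so that each adjacent pair is a third by letter name: A – C# – E – G – Bb.
The bottom of that stack, A, is the root (this is A dominant seventh flat nine).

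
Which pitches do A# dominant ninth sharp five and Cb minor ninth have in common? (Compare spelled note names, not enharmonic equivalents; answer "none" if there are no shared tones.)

none

A# dominant ninth sharp five: A-sharp C-double-sharp E-double-sharp G-sharp B-sharp
Cb minor ninth: C-flat E-double-flat G-flat B-double-flat D-flat
Common to both → none.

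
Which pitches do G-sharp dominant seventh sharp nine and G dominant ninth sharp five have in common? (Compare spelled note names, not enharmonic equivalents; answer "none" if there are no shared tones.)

G-sharp dominant seventh sharp nine = G#, B#, D#, F#, A##.
G dominant ninth sharp five = G, B, D#, F, A.
Shared: D#.

D#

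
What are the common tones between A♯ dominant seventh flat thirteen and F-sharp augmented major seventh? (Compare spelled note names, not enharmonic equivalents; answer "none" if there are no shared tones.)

A♯ dominant seventh flat thirteen: A# C## E# G# F#
F-sharp augmented major seventh: F# A# C## E#
Common to both → A#, C##, E#, F#.

A#, C##, E#, F#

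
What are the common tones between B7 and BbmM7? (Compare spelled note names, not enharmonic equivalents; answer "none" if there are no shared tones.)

A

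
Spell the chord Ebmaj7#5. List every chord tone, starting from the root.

Eb  G  B  D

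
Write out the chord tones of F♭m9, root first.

F♭, A𝄫, C♭, E𝄫, G♭

Root F♭, quality minor ninth:
- root: F♭
- minor 3rd: A𝄫
- perfect 5th: C♭
- minor 7th: E𝄫
- major 9th: G♭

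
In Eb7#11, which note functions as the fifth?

Root of Eb7#11 = Eb. The 5th is a perfect 5th: Eb up a perfect 5th → Bb.

Bb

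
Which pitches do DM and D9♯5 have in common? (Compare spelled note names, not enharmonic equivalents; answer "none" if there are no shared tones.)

D – F#

DM: D F# A
D9♯5: D F# A# C E
Common to both → D, F#.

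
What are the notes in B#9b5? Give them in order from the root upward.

B♯  D𝄪  F♯  A♯  C𝄪

B#9b5: dominant ninth flat five on B♯.
B♯ — root
D𝄪 — major 3rd
F♯ — diminished 5th
A♯ — minor 7th
C𝄪 — major 9th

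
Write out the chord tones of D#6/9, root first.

D#6/9 is a six-nine built on D#.
D# — root
F## — major 3rd
A# — perfect 5th
B# — major 6th
E# — major 9th

D#  F##  A#  B#  E#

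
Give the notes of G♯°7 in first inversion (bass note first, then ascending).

G♯°7 = G♯–B–D–F; first inversion → third (B) lowest.

B, D, F, G♯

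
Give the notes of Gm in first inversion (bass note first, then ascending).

Bb  D  G

In root position, Gm is G–Bb–D.
First inversion puts the third (Bb) in the bass.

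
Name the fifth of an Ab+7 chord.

E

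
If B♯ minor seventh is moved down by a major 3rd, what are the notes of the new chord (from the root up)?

B-sharp down a major 3rd → G-sharp. New chord: G-sharp minor seventh.
- root: G-sharp
- minor 3rd: B
- perfect 5th: D-sharp
- minor 7th: F-sharp

G-sharp, B, D-sharp, F-sharp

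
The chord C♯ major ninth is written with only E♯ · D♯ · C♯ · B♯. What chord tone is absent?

G♯

The full C♯ major ninth chord is C♯, E♯, G♯, B♯, D♯.
Comparing with the voicing, the perfect 5th (5th) — G♯ — is absent.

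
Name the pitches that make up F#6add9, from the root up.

F# – A# – C# – D# – G#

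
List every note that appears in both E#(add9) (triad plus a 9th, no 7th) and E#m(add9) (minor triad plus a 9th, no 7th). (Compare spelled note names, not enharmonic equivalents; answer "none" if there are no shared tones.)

E#(add9) = E#, G##, B#, F##.
E#m(add9) = E#, G#, B#, F##.
Shared: E#, B#, F##.

E# – B# – F##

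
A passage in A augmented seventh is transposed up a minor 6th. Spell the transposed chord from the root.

Transposed root: A → F (minor 6th up). So we spell F augmented seventh:
root → F
3rd (major 3rd) → A
5th (augmented 5th) → C♯
7th (minor 7th) → E♭

F, A, C♯, E♭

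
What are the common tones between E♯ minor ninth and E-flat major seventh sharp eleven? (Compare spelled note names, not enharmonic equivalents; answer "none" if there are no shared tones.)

E♯ minor ninth = E-sharp, G-sharp, B-sharp, D-sharp, F-double-sharp.
E-flat major seventh sharp eleven = E-flat, G, B-flat, D, A.
Shared: none.

none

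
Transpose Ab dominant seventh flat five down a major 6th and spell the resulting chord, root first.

C-flat  E-flat  G-double-flat  B-double-flat

Transposed root: A-flat → C-flat (major 6th down). So we spell C-flat dominant seventh flat five:
C-flat — root
E-flat — major 3rd
G-double-flat — diminished 5th
B-double-flat — minor 7th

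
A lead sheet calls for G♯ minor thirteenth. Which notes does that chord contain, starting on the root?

G-sharp, B, D-sharp, F-sharp, A-sharp, C-sharp, E-sharp

G♯ minor thirteenth: minor thirteenth on G-sharp.
- root: G-sharp
- minor 3rd: B
- perfect 5th: D-sharp
- minor 7th: F-sharp
- major 9th: A-sharp
- perfect 11th: C-sharp
- major 13th: E-sharp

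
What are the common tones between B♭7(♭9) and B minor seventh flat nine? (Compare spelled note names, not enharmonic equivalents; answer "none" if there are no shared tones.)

D

B♭7(♭9) = Bb, D, F, Ab, Cb.
B minor seventh flat nine = B, D, F#, A, C.
Shared: D.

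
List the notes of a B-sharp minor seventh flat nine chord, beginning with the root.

Root B#, quality minor seventh flat nine:
- root: B#
- minor 3rd: D#
- perfect 5th: F##
- minor 7th: A#
- minor 9th: C#

B#, D#, F##, A#, C#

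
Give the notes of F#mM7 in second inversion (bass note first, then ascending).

F#mM7 = F#–A–C#–E#; second inversion → fifth (C#) lowest.

C#, E#, F#, A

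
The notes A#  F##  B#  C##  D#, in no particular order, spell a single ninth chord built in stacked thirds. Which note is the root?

B#

Stacking in thirds gives B# – D# – F## – A# – C##, so B# is the root — B# minor ninth.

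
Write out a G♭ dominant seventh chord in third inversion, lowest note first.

Fb – Gb – Bb – Db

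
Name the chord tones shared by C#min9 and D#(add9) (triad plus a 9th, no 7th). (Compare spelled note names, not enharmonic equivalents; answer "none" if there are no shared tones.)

D#

C#min9: C# E G# B D#
D#(add9): D# F## A# E#
Common to both → D#.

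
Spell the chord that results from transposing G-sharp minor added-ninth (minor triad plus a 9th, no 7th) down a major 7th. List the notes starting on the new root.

Transposed root: G-sharp → A (major 7th down). So we spell A minor added-ninth:
- root: A
- minor 3rd: C
- perfect 5th: E
- major 9th: B

A, C, E, B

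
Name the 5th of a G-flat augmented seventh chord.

D

G-flat augmented seventh is built on G-flat; its 5th is an augmented 5th above the root.
A fifth above G uses the letter D, and the augmented 5th above G-flat is D.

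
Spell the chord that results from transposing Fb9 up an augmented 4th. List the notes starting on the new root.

Bb – D – F – Ab – C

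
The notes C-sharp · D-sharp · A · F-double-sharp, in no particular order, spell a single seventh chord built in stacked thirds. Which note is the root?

Stacking in thirds gives D-sharp – F-double-sharp – A – C-sharp, so D-sharp is the root — D-sharp dominant seventh flat five.

D-sharp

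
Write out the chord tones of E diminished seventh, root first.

E, G, B♭, D♭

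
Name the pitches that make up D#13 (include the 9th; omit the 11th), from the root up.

D♯, F𝄪, A♯, C♯, E♯, B♯

D#13 is a dominant thirteenth built on D♯.
root → D♯
3rd (major 3rd) → F𝄪
5th (perfect 5th) → A♯
7th (minor 7th) → C♯
9th (major 9th) → E♯
13th (major 13th) → B♯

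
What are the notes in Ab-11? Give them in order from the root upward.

Ab-11 is a minor eleventh built on Ab.
- root: Ab
- minor 3rd: Cb
- perfect 5th: Eb
- minor 7th: Gb
- major 9th: Bb
- perfect 11th: Db

Ab, Cb, Eb, Gb, Bb, Db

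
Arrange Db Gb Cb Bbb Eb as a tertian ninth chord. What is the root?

Cb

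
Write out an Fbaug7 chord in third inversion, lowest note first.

Fbaug7 = Fb–Ab–C–Ebb; third inversion → seventh (Ebb) lowest.

Ebb, Fb, Ab, C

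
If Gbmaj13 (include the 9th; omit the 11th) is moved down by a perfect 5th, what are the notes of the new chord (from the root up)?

Cb, Eb, Gb, Bb, Db, Ab

Transposed root: Gb → Cb (perfect 5th down). So we spell Cb major thirteenth:
- root: Cb
- major 3rd: Eb
- perfect 5th: Gb
- major 7th: Bb
- major 9th: Db
- major 13th: Ab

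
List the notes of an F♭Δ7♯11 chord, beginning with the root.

Root Fb, quality major seventh sharp eleven:
root → Fb
3rd (major 3rd) → Ab
5th (perfect 5th) → Cb
7th (major 7th) → Eb
11th (augmented 11th) → Bb

Fb  Ab  Cb  Eb  Bb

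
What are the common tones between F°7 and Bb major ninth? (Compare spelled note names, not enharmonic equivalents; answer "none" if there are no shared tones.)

F

F°7: F Ab Cb Ebb
Bb major ninth: Bb D F A C
Common to both → F.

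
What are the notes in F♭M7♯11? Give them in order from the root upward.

F♭, A♭, C♭, E♭, B♭

F♭M7♯11: major seventh sharp eleven on F♭.
F♭ — root
A♭ — major 3rd
C♭ — perfect 5th
E♭ — major 7th
B♭ — augmented 11th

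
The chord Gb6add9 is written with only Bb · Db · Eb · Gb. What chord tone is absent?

Gb6add9 = Gb, Bb, Db, Eb, Ab. The voicing lacks the 9th (major 9th), Ab.

Ab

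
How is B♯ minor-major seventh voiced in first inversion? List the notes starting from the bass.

D#, F##, A##, B#

In root position, B♯ minor-major seventh is B#–D#–F##–A##.
First inversion puts the third (D#) in the bass.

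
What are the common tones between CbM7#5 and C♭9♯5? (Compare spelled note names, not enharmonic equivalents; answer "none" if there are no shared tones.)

CbM7#5: Cb Eb G Bb
C♭9♯5: Cb Eb G Bbb Db
Common to both → Cb, Eb, G.

Cb Eb G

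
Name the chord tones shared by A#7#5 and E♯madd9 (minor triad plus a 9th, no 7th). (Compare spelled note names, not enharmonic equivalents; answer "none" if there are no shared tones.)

A#7#5 = A#, C##, E##, G#.
E♯madd9 = E#, G#, B#, F##.
Shared: G#.

G#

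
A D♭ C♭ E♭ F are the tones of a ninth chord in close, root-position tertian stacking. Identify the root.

Arranged so that each adjacent pair is a third by letter name: D♭ – F – A – C♭ – E♭.
The bottom of that stack, D♭, is the root (this is D♭ dominant ninth sharp five).

D♭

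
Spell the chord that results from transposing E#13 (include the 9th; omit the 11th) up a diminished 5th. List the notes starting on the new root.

B  D#  F#  A  C#  G#

A diminished 5th up from E# is B, so the new chord is B dominant thirteenth.
Root: B
Major 3rd (3rd): D#
Perfect 5th (5th): F#
Minor 7th (7th): A
Major 9th (9th): C#
Major 13th (13th): G#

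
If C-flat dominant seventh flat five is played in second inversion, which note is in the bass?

G-double-flat

C-flat dominant seventh flat five in root position is C-flat–E-flat–G-double-flat–B-double-flat.
Second inversion places the fifth in the bass, which is G-double-flat.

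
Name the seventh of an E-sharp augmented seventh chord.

Root of E-sharp augmented seventh = E#. The 7th is a minor 7th: E# up a minor 7th → D#.

D#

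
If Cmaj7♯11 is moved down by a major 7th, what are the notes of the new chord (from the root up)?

C down a major 7th → Db. New chord: Db major seventh sharp eleven.
Root: Db
Major 3rd (3rd): F
Perfect 5th (5th): Ab
Major 7th (7th): C
Augmented 11th (11th): G

Db  F  Ab  C  G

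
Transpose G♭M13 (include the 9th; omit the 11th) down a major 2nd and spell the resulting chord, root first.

Fb  Ab  Cb  Eb  Gb  Db

A major 2nd down from Gb is Fb, so the new chord is Fb major thirteenth.
Root: Fb
Major 3rd (3rd): Ab
Perfect 5th (5th): Cb
Major 7th (7th): Eb
Major 9th (9th): Gb
Major 13th (13th): Db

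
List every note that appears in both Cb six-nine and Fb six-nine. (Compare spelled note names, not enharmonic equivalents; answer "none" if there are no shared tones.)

C-flat – G-flat – A-flat – D-flat

Cb six-nine: C-flat E-flat G-flat A-flat D-flat
Fb six-nine: F-flat A-flat C-flat D-flat G-flat
Common to both → C-flat, G-flat, A-flat, D-flat.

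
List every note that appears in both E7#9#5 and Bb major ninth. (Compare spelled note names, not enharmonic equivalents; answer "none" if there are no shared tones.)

E7#9#5 = E, G♯, B♯, D, F𝄪.
Bb major ninth = B♭, D, F, A, C.
Shared: D.

D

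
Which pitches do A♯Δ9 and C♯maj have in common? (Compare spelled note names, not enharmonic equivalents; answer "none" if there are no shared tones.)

E#

A♯Δ9: A# C## E# G## B#
C♯maj: C# E# G#
Common to both → E#.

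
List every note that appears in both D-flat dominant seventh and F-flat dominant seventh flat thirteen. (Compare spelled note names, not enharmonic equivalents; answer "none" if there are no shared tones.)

Ab  Cb

D-flat dominant seventh: Db F Ab Cb
F-flat dominant seventh flat thirteen: Fb Ab Cb Ebb Dbb
Common to both → Ab, Cb.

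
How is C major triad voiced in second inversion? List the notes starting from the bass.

In root position, C major triad is C–E–G.
Second inversion puts the fifth (G) in the bass.

G – C – E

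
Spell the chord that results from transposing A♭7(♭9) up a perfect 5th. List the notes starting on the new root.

Eb, G, Bb, Db, Fb

Ab up a perfect 5th → Eb. New chord: Eb dominant seventh flat nine.
Root: Eb
Major 3rd (3rd): G
Perfect 5th (5th): Bb
Minor 7th (7th): Db
Minor 9th (9th): Fb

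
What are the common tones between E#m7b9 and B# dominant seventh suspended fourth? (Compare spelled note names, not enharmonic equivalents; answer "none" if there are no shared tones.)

E#m7b9 = E#, G#, B#, D#, F#.
B# dominant seventh suspended fourth = B#, E#, F##, A#.
Shared: E#, B#.

E#, B#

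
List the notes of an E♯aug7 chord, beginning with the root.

E#, G##, B##, D#

E♯aug7 is an augmented seventh built on E#.
root → E#
3rd (major 3rd) → G##
5th (augmented 5th) → B##
7th (minor 7th) → D#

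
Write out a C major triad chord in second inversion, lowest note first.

G  C  E

C major triad = C–E–G; second inversion → fifth (G) lowest.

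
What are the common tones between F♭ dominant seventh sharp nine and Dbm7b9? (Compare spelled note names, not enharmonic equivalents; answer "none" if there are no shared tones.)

F♭ – A♭ – C♭ – E𝄫

F♭ dominant seventh sharp nine = F♭, A♭, C♭, E𝄫, G.
Dbm7b9 = D♭, F♭, A♭, C♭, E𝄫.
Shared: F♭, A♭, C♭, E𝄫.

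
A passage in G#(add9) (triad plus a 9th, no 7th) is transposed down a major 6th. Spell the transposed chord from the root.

B, D#, F#, C#

A major 6th down from G# is B, so the new chord is B added-ninth.
- root: B
- major 3rd: D#
- perfect 5th: F#
- major 9th: C#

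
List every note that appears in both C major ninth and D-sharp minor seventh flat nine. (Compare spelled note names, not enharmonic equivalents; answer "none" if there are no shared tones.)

E

C major ninth = C, E, G, B, D.
D-sharp minor seventh flat nine = D-sharp, F-sharp, A-sharp, C-sharp, E.
Shared: E.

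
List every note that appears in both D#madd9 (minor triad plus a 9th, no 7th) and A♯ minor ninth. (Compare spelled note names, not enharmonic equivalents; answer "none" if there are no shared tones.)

A# E#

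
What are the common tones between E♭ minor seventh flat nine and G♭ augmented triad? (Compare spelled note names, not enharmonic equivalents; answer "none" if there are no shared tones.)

E♭ minor seventh flat nine: E-flat G-flat B-flat D-flat F-flat
G♭ augmented triad: G-flat B-flat D
Common to both → G-flat, B-flat.

G-flat  B-flat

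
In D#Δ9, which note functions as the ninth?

E#

Root of D#Δ9 = D#. The 9th is a major 9th: D# up a major 9th → E#.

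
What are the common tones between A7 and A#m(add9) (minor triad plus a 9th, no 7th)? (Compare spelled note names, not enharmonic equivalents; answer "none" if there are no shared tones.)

A7: A C# E G
A#m(add9): A# C# E# B#
Common to both → C#.

C#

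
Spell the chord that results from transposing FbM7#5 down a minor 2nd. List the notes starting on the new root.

E♭, G, B, D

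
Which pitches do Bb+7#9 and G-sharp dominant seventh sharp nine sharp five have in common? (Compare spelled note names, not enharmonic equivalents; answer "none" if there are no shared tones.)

Bb+7#9 = Bb, D, F#, Ab, C#.
G-sharp dominant seventh sharp nine sharp five = G#, B#, D##, F#, A##.
Shared: F#.

F#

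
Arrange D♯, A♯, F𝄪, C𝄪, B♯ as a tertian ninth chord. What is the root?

B♯

Arranged so that each adjacent pair is a third by letter name: B♯ – D♯ – F𝄪 – A♯ – C𝄪.
The bottom of that stack, B♯, is the root (this is B♯ minor ninth).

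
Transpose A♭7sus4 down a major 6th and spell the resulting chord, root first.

Cb Fb Gb Bbb

Transposed root: Ab → Cb (major 6th down). So we spell Cb dominant seventh suspended fourth:
- root: Cb
- perfect 4th: Fb
- perfect 5th: Gb
- minor 7th: Bbb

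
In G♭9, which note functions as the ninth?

Root of G♭9 = Gb. The 9th is a major 9th: Gb up a major 9th → Ab.

Ab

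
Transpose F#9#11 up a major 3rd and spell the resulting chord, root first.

A#, C##, E#, G#, B#, D##

Transposed root: F# → A# (major 3rd up). So we spell A# dominant ninth sharp eleven:
- root: A#
- major 3rd: C##
- perfect 5th: E#
- minor 7th: G#
- major 9th: B#
- augmented 11th: D##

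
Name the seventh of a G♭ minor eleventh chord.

G♭ minor eleventh is built on G-flat; its 7th is a minor 7th above the root.
A seventh above G uses the letter F, and the minor 7th above G-flat is F-flat.

F-flat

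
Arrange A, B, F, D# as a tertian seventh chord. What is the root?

B

Arranged so that each adjacent pair is a third by letter name: B – D# – F – A.
The bottom of that stack, B, is the root (this is B dominant seventh flat five).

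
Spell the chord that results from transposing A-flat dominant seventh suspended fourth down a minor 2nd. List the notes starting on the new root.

G C D F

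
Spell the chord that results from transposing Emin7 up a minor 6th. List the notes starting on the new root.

E up a minor 6th → C. New chord: C minor seventh.
- root: C
- minor 3rd: E♭
- perfect 5th: G
- minor 7th: B♭

C E♭ G B♭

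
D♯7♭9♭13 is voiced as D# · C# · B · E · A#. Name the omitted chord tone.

F##

D♯7♭9♭13 = D#, F##, A#, C#, E, B. The voicing lacks the 3rd (major 3rd), F##.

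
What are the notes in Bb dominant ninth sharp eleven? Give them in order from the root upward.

Bb, D, F, Ab, C, E

Bb dominant ninth sharp eleven is a dominant ninth sharp eleven built on Bb.
root → Bb
3rd (major 3rd) → D
5th (perfect 5th) → F
7th (minor 7th) → Ab
9th (major 9th) → C
11th (augmented 11th) → E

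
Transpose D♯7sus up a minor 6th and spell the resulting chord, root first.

B  E  F#  A

D# up a minor 6th → B. New chord: B dominant seventh suspended fourth.
Root: B
Perfect 4th (4th): E
Perfect 5th (5th): F#
Minor 7th (7th): A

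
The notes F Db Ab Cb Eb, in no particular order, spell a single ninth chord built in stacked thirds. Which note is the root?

Stacking in thirds gives Db – F – Ab – Cb – Eb, so Db is the root — Db dominant ninth.

Db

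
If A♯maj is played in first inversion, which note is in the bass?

C##

A♯maj in root position is A#–C##–E#.
First inversion places the third in the bass, which is C##.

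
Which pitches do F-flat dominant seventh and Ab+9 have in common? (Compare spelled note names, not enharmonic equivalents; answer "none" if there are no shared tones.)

F-flat dominant seventh = Fb, Ab, Cb, Ebb.
Ab+9 = Ab, C, E, Gb, Bb.
Shared: Ab.

Ab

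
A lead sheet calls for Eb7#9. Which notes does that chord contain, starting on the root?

Root Eb, quality dominant seventh sharp nine:
- root: Eb
- major 3rd: G
- perfect 5th: Bb
- minor 7th: Db
- augmented 9th: F#

Eb G Bb Db F#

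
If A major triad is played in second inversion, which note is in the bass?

A major triad = A–C-sharp–E. Second inversion → fifth in the bass = E.

E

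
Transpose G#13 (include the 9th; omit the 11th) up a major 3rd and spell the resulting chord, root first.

B# D## F## A# C## G##

Transposed root: G# → B# (major 3rd up). So we spell B# dominant thirteenth:
- root: B#
- major 3rd: D##
- perfect 5th: F##
- minor 7th: A#
- major 9th: C##
- major 13th: G##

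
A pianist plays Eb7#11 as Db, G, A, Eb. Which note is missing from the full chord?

Bb

The full Eb7#11 chord is Eb, G, Bb, Db, A.
Comparing with the voicing, the perfect 5th (5th) — Bb — is absent.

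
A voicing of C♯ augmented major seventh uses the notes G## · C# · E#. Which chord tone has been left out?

B#

The full C♯ augmented major seventh chord is C#, E#, G##, B#.
Comparing with the voicing, the major 7th (7th) — B# — is absent.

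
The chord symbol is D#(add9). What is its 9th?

Root of D#(add9) = D#. The 9th is a major 9th: D# up a major 9th → E#.

E#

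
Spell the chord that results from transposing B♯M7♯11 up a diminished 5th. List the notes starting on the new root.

F#, A#, C#, E#, B#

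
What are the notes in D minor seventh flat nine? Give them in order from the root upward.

D – F – A – C – E-flat

Root D, quality minor seventh flat nine:
D — root
F — minor 3rd
A — perfect 5th
C — minor 7th
E-flat — minor 9th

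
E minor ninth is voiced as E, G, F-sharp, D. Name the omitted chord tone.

E minor ninth = E, G, B, D, F-sharp. The voicing lacks the 5th (perfect 5th), B.

B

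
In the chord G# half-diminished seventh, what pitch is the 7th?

Root of G# half-diminished seventh = G-sharp. The 7th is a minor 7th: G-sharp up a minor 7th → F-sharp.

F-sharp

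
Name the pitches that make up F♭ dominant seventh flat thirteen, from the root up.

F♭, A♭, C♭, E𝄫, D𝄫

F♭ dominant seventh flat thirteen: dominant seventh flat thirteen on F♭.
root → F♭
3rd (major 3rd) → A♭
5th (perfect 5th) → C♭
7th (minor 7th) → E𝄫
13th (minor 13th) → D𝄫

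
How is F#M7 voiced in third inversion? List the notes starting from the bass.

In root position, F#M7 is F♯–A♯–C♯–E♯.
Third inversion puts the seventh (E♯) in the bass.

E♯ F♯ A♯ C♯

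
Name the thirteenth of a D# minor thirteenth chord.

D# minor thirteenth is built on D-sharp; its 13th is a major 13th above the root.
A sixth above D uses the letter B, and the major 13th above D-sharp is B-sharp.

B-sharp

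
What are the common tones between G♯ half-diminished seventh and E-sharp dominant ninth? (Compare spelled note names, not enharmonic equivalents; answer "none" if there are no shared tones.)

none

G♯ half-diminished seventh = G#, B, D, F#.
E-sharp dominant ninth = E#, G##, B#, D#, F##.
Shared: none.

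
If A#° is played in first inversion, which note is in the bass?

A#° = A#–C#–E. First inversion → third in the bass = C#.

C#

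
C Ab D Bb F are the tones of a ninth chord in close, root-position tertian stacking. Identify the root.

Stacking in thirds gives Bb – D – F – Ab – C, so Bb is the root — Bb dominant ninth.

Bb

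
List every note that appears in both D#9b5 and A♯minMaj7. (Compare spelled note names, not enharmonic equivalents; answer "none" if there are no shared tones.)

D#9b5 = D#, F##, A, C#, E#.
A♯minMaj7 = A#, C#, E#, G##.
Shared: C#, E#.

C# E#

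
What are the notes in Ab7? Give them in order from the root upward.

Ab7: dominant seventh on Ab.
Ab — root
C — major 3rd
Eb — perfect 5th
Gb — minor 7th

Ab  C  Eb  Gb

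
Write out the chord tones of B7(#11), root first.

Root B, quality dominant seventh sharp eleven:
- root: B
- major 3rd: D♯
- perfect 5th: F♯
- minor 7th: A
- augmented 11th: E♯

B – D♯ – F♯ – A – E♯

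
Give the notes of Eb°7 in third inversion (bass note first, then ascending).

In root position, Eb°7 is Eb–Gb–Bbb–Dbb.
Third inversion puts the seventh (Dbb) in the bass.

Dbb Eb Gb Bbb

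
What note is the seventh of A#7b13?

Root of A#7b13 = A#. The 7th is a minor 7th: A# up a minor 7th → G#.

G#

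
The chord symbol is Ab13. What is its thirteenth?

F

Ab13 is built on A♭; its 13th is a major 13th above the root.
A sixth above A uses the letter F, and the major 13th above A♭ is F.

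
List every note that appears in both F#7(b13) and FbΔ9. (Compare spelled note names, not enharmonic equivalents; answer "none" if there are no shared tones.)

F#7(b13): F# A# C# E D
FbΔ9: Fb Ab Cb Eb Gb
Common to both → none.

none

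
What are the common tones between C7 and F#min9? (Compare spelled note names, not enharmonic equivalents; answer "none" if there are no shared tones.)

E

C7: C E G Bb
F#min9: F# A C# E G#
Common to both → E.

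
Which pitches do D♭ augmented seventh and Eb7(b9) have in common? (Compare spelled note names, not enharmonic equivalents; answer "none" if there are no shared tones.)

Db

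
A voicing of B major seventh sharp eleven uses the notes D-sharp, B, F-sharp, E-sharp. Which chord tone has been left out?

A-sharp

B major seventh sharp eleven = B, D-sharp, F-sharp, A-sharp, E-sharp. The voicing lacks the 7th (major 7th), A-sharp.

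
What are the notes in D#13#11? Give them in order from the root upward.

D# F## A# C# E# G## B#

Root D#, quality dominant thirteenth sharp eleven:
root → D#
3rd (major 3rd) → F##
5th (perfect 5th) → A#
7th (minor 7th) → C#
9th (major 9th) → E#
11th (augmented 11th) → G##
13th (major 13th) → B#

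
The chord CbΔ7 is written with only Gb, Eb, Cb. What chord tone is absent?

Bb

The full CbΔ7 chord is Cb, Eb, Gb, Bb.
Comparing with the voicing, the major 7th (7th) — Bb — is absent.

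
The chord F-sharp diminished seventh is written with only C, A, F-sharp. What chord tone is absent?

F-sharp diminished seventh = F-sharp, A, C, E-flat. The voicing lacks the 7th (diminished 7th), E-flat.

E-flat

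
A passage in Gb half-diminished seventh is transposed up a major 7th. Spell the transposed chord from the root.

Transposed root: G-flat → F (major 7th up). So we spell F half-diminished seventh:
root → F
3rd (minor 3rd) → A-flat
5th (diminished 5th) → C-flat
7th (minor 7th) → E-flat

F, A-flat, C-flat, E-flat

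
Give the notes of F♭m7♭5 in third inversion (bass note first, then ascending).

F♭m7♭5 = Fb–Abb–Cbb–Ebb; third inversion → seventh (Ebb) lowest.

Ebb, Fb, Abb, Cbb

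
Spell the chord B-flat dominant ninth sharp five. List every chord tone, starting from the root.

Bb – D – F# – Ab – C

Root Bb, quality dominant ninth sharp five:
Bb — root
D — major 3rd
F# — augmented 5th
Ab — minor 7th
C — major 9th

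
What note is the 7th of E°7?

Db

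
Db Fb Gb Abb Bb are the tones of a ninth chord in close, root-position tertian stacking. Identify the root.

Gb

Arranged so that each adjacent pair is a third by letter name: Gb – Bb – Db – Fb – Abb.
The bottom of that stack, Gb, is the root (this is Gb dominant seventh flat nine).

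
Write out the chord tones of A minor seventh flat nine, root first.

A C E G B-flat

Root A, quality minor seventh flat nine:
- root: A
- minor 3rd: C
- perfect 5th: E
- minor 7th: G
- minor 9th: B-flat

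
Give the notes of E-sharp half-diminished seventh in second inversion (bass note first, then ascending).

B, D-sharp, E-sharp, G-sharp

In root position, E-sharp half-diminished seventh is E-sharp–G-sharp–B–D-sharp.
Second inversion puts the fifth (B) in the bass.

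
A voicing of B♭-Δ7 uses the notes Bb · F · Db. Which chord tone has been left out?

A

B♭-Δ7 = Bb, Db, F, A. The voicing lacks the 7th (major 7th), A.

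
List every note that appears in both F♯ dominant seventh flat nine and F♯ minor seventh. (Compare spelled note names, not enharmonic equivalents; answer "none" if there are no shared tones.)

F-sharp – C-sharp – E

F♯ dominant seventh flat nine = F-sharp, A-sharp, C-sharp, E, G.
F♯ minor seventh = F-sharp, A, C-sharp, E.
Shared: F-sharp, C-sharp, E.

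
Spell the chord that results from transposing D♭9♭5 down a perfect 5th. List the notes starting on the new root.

Transposed root: Db → Gb (perfect 5th down). So we spell Gb dominant ninth flat five:
- root: Gb
- major 3rd: Bb
- diminished 5th: Dbb
- minor 7th: Fb
- major 9th: Ab

Gb  Bb  Dbb  Fb  Ab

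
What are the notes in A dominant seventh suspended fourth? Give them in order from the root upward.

A  D  E  G

Root A, quality dominant seventh suspended fourth:
- root: A
- perfect 4th: D
- perfect 5th: E
- minor 7th: G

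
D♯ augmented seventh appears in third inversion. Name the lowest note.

D♯ augmented seventh in root position is D#–F##–A##–C#.
Third inversion places the seventh in the bass, which is C#.

C#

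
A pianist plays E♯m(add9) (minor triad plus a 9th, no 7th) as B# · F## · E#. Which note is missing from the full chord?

The full E♯m(add9) chord is E#, G#, B#, F##.
Comparing with the voicing, the minor 3rd (3rd) — G# — is absent.

G#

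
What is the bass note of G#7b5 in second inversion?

D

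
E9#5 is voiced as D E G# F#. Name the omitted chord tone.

B#

E9#5 = E, G#, B#, D, F#. The voicing lacks the 5th (augmented 5th), B#.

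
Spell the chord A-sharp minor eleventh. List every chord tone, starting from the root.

A♯, C♯, E♯, G♯, B♯, D♯

Root A♯, quality minor eleventh:
A♯ — root
C♯ — minor 3rd
E♯ — perfect 5th
G♯ — minor 7th
B♯ — major 9th
D♯ — perfect 11th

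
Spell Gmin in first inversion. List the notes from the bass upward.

Bb  D  G

In root position, Gmin is G–Bb–D.
First inversion puts the third (Bb) in the bass.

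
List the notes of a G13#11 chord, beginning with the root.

G13#11: dominant thirteenth sharp eleven on G.
- root: G
- major 3rd: B
- perfect 5th: D
- minor 7th: F
- major 9th: A
- augmented 11th: C#
- major 13th: E

G, B, D, F, A, C#, E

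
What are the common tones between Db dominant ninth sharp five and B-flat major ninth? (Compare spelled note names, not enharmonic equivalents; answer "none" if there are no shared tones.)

F  A

Db dominant ninth sharp five = D♭, F, A, C♭, E♭.
B-flat major ninth = B♭, D, F, A, C.
Shared: F, A.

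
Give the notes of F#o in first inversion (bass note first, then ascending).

F#o = F#–A–C; first inversion → third (A) lowest.

A C F#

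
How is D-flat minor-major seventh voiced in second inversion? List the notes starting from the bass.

Ab  C  Db  Fb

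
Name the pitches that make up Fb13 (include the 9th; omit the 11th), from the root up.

Fb  Ab  Cb  Ebb  Gb  Db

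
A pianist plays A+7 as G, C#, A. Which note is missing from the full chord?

E#

The full A+7 chord is A, C#, E#, G.
Comparing with the voicing, the augmented 5th (5th) — E# — is absent.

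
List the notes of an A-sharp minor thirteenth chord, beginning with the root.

A-sharp minor thirteenth: minor thirteenth on A-sharp.
- root: A-sharp
- minor 3rd: C-sharp
- perfect 5th: E-sharp
- minor 7th: G-sharp
- major 9th: B-sharp
- perfect 11th: D-sharp
- major 13th: F-double-sharp

A-sharp, C-sharp, E-sharp, G-sharp, B-sharp, D-sharp, F-double-sharp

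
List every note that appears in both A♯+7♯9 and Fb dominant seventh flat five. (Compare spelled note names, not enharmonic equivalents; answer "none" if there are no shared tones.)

none

A♯+7♯9: A# C## E## G# B##
Fb dominant seventh flat five: Fb Ab Cbb Ebb
Common to both → none.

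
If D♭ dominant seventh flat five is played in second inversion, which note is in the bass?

D♭ dominant seventh flat five = D-flat–F–A-double-flat–C-flat. Second inversion → fifth in the bass = A-double-flat.

A-double-flat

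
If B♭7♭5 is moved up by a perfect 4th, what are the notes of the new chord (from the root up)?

Transposed root: Bb → Eb (perfect 4th up). So we spell Eb dominant seventh flat five:
Root: Eb
Major 3rd (3rd): G
Diminished 5th (5th): Bbb
Minor 7th (7th): Db

Eb G Bbb Db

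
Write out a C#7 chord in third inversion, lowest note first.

C#7 = C#–E#–G#–B; third inversion → seventh (B) lowest.

B, C#, E#, G#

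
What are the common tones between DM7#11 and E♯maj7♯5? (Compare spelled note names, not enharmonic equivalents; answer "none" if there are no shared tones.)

DM7#11: D F# A C# G#
E♯maj7♯5: E# G## B## D##
Common to both → none.

none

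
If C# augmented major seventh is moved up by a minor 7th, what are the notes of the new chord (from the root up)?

C-sharp up a minor 7th → B. New chord: B augmented major seventh.
root → B
3rd (major 3rd) → D-sharp
5th (augmented 5th) → F-double-sharp
7th (major 7th) → A-sharp

B, D-sharp, F-double-sharp, A-sharp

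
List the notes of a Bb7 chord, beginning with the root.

Bb  D  F  Ab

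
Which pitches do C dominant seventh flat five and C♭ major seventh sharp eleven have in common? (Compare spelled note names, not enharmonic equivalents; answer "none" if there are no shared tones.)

G♭ B♭

C dominant seventh flat five = C, E, G♭, B♭.
C♭ major seventh sharp eleven = C♭, E♭, G♭, B♭, F.
Shared: G♭, B♭.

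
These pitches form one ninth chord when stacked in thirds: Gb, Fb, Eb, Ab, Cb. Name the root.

Arranged so that each adjacent pair is a third by letter name: Fb – Ab – Cb – Eb – Gb.
The bottom of that stack, Fb, is the root (this is Fb major ninth).

Fb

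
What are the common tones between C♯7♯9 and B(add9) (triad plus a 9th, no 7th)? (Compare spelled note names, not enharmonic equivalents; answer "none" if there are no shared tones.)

C# – B

C♯7♯9 = C#, E#, G#, B, D##.
B(add9) = B, D#, F#, C#.
Shared: C#, B.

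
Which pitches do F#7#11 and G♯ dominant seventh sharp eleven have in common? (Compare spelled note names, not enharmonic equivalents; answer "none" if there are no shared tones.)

F♯, B♯

F#7#11: F♯ A♯ C♯ E B♯
G♯ dominant seventh sharp eleven: G♯ B♯ D♯ F♯ C𝄪
Common to both → F♯, B♯.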